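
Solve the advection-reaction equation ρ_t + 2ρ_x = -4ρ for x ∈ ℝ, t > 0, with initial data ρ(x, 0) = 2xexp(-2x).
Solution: Substitute ρ = exp(-2x)u, i.e. u = exp(2x)ρ.
By the product rule, ρ_x = exp(-2x)(u_x - 2u), ρ_t = exp(-2x)u_t.
Substituting into the PDE and dividing by exp(-2x): u_t + 2(u_x - 2u) = -4u.
The lower-order terms cancel, leaving the standard advection equation u_t + 2u_x = 0.
Initial data for u: u(x,0) = exp(2x)ρ(x,0) = 2x.
Solve for u:
  By method of characteristics (waves move right with speed 2):
  Along characteristics x - 2t = const, u is constant, so u(x,t) = f(x - 2t) with f = u(·, 0).
Hence u(x,t) = -4t + 2x.
Transform back: ρ(x,t) = exp(-2x)u(x,t).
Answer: ρ(x, t) = -4texp(-2x) + 2xexp(-2x)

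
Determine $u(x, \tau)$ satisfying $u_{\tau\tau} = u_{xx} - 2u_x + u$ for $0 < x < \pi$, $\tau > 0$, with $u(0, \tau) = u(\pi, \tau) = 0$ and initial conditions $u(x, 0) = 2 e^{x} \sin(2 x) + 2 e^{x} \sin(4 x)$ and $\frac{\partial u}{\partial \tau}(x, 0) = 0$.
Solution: Substitute $u = e^{x}w$.
Then $u_x = e^{x}(w_x + w)$, $u_{xx} = e^{x}(w_{xx} + 2w_x + w)$, $u_{\tau\tau} = e^{x}w_{\tau\tau}$; substituting and dividing by $e^{x}$, the lower-order terms cancel: $w_{\tau\tau} = w_{xx}$ (standard wave equation).
Data for $w$: $w(x,0) = e^{-x}u(x,0) = 2 \sin(2 x) + 2 \sin(4 x)$; $w_{\tau}(x,0) = e^{-x}u_{\tau}(x,0) = 0$. The boundary conditions carry over: $w(0,\tau) = w(\pi,\tau) = 0$.
Separating variables: $w = \sum [A_n \cos(\omega_n \tau) + B_n \sin(\omega_n \tau)] \sin(nx)$, $\omega_n = n$. From ICs: $A_2=2, A_4=2$.
So $w(x,\tau) = 2 \sin(2 x) \cos(2 \tau) + 2 \sin(4 x) \cos(4 \tau)$, and $u(x,\tau) = e^{x}w(x,\tau)$.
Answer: $u(x, \tau) = 2 e^{x} \sin(2 x) \cos(2 \tau) + 2 e^{x} \sin(4 x) \cos(4 \tau)$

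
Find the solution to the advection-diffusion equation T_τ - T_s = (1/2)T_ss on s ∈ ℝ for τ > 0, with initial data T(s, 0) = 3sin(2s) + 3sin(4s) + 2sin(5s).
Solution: Change to a moving frame: let η = s + τ, σ = τ and write T(s,τ) = u(η,σ).
By the chain rule T_τ = u_σ + u_η, T_s = u_η, T_ss = u_ηη.
Then T_τ - T_s = u_σ: the advection term cancels and the PDE becomes the heat equation u_σ = (1/2)u_ηη on η ∈ ℝ.
Initial data: u(η,0) = T(η,0) = 3sin(2η) + 3sin(4η) + 2sin(5η).
On η ∈ ℝ each mode satisfies (sin(nη))″ = -n² sin(nη), so exp(-n²σ/2) sin(nη) solves the heat equation; by superposition u(η,σ) = Σ c_n exp(-n²σ/2) sin(nη).
Reading off the coefficients: c_2=3, c_4=3, c_5=2, so u(η,σ) = 3exp(-2σ)sin(2η) + 3exp(-8σ)sin(4η) + 2exp(-25σ/2)sin(5η).
Substituting back η = s + τ, σ = τ: T(s,τ) = u(s + τ, τ).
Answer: T(s, τ) = 3exp(-2τ)sin(2s + 2τ) + 3exp(-8τ)sin(4s + 4τ) + 2exp(-25τ/2)sin(5s + 5τ)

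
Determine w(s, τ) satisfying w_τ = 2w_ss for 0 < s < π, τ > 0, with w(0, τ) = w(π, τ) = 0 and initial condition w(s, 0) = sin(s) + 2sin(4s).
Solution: Using separation of variables w = X(s)T(τ):
Eigenfunctions: sin(ns), n = 1, 2, 3, ...
General solution: w(s, τ) = Σ c_n sin(ns) exp(-2n² τ)
Matching w(s,0) = sin(s) + 2sin(4s) term by term: c_1=1, c_4=2.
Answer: w(s, τ) = exp(-2τ)sin(s) + 2exp(-32τ)sin(4s)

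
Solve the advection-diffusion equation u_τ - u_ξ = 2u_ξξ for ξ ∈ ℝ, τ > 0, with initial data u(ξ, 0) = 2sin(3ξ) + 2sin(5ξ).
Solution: Moving frame: η = ξ + τ, σ = τ, u = w(η,σ), so u_τ = w_σ + w_η and u_ξξ = w_ηη.
Hence u_τ - u_ξ = w_σ and the PDE becomes the heat equation w_σ = 2w_ηη on η ∈ ℝ.
Initial data: w(η,0) = u(η,0) = 2sin(3η) + 2sin(5η). Each mode sin(nη) decays as exp(-2n²σ) on ℝ, so w(η,σ) = Σ c_n exp(-2n²σ) sin(nη) with c_3=2, c_5=2: w(η,σ) = 2exp(-18σ)sin(3η) + 2exp(-50σ)sin(5η).
Substituting back: u(ξ,τ) = w(ξ + τ, τ).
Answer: u(ξ, τ) = 2exp(-18τ)sin(3ξ + 3τ) + 2exp(-50τ)sin(5ξ + 5τ)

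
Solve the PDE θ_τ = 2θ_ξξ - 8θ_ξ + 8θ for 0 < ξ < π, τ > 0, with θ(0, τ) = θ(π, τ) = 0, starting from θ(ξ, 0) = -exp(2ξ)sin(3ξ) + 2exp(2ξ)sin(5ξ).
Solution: Substitute θ = exp(2ξ)u, i.e. u = exp(-2ξ)θ.
By the product rule, θ_ξ = exp(2ξ)(u_ξ + 2u), θ_ξξ = exp(2ξ)(u_ξξ + 4u_ξ + 4u), θ_τ = exp(2ξ)u_τ.
Substituting into the PDE and dividing by exp(2ξ): u_τ = 2(u_ξξ + 4u_ξ + 4u) - 8(u_ξ + 2u) + 8u.
The lower-order terms cancel, leaving the standard heat equation u_τ = 2u_ξξ.
Initial data for u: u(ξ,0) = exp(-2ξ)θ(ξ,0) = -sin(3ξ) + 2sin(5ξ). The boundary conditions carry over: u(0,τ) = u(π,τ) = 0.
Solve for u:
  Using separation of variables u = X(ξ)G(τ):
  Eigenfunctions: sin(nξ), n = 1, 2, 3, ...
  General solution: u(ξ, τ) = Σ c_n sin(nξ) exp(-2n² τ)
  Matching u(ξ,0) = -sin(3ξ) + 2sin(5ξ) term by term: c_3=-1, c_5=2.
Hence u(ξ,τ) = -exp(-18τ)sin(3ξ) + 2exp(-50τ)sin(5ξ).
Transform back: θ(ξ,τ) = exp(2ξ)u(ξ,τ).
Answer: θ(ξ, τ) = -exp(2ξ)exp(-18τ)sin(3ξ) + 2exp(2ξ)exp(-50τ)sin(5ξ)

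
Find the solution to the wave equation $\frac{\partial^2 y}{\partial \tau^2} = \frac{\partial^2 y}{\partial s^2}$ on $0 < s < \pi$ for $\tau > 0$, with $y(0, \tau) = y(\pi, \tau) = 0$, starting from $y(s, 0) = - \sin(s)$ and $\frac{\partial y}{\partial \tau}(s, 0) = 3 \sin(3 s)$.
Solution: Separating variables: $y = \sum [A_n \cos(\omega_n \tau) + B_n \sin(\omega_n \tau)] \sin(ns)$, $\omega_n = n$. From ICs ($B_n$ = velocity coefficient / $\omega_n$): $A_1=-1, B_3=1$.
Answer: $y(s, \tau) = \sin(3 \tau) \sin(3 s) -  \sin(s) \cos(\tau)$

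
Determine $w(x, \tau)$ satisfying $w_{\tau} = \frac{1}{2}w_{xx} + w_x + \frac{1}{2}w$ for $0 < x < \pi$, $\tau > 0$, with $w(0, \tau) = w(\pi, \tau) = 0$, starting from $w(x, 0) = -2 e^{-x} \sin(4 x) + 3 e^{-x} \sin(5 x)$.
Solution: Substitute $w = e^{-x}u$, i.e. $u = e^{x}w$.
By the product rule, $w_x = e^{-x}(u_x - u)$, $w_{xx} = e^{-x}(u_{xx} - 2u_x + u)$, $w_{\tau} = e^{-x}u_{\tau}$.
Substituting into the PDE and dividing by $e^{-x}$: $u_{\tau} = \frac{1}{2}(u_{xx} - 2u_x + u) + (u_x - u) + \frac{1}{2}u$.
The lower-order terms cancel, leaving the standard heat equation $u_{\tau} = \frac{1}{2}u_{xx}$.
Initial data for $u$: $u(x,0) = e^{x}w(x,0) = -2 \sin(4 x) + 3 \sin(5 x)$. The boundary conditions carry over: $u(0,\tau) = u(\pi,\tau) = 0$.
Solve for $u$:
  Using separation of variables $u = X(x)T(\tau)$:
  Eigenfunctions: $\sin(nx)$, $n = 1, 2, 3, \ldots$
  General solution: $u(x, \tau) = \sum c_n \sin(nx) e^{-n^2 \tau/2}$
  Matching $u(x,0) = -2 \sin(4 x) + 3 \sin(5 x)$ term by term: $c_4=-2, c_5=3$.
Hence $u(x,\tau) = -2 e^{-8 \tau} \sin(4 x) + 3 e^{-25 \tau/2} \sin(5 x)$.
Transform back: $w(x,\tau) = e^{-x}u(x,\tau)$.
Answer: $w(x, \tau) = -2 e^{-8 \tau} e^{-x} \sin(4 x) + 3 e^{-25 \tau/2} e^{-x} \sin(5 x)$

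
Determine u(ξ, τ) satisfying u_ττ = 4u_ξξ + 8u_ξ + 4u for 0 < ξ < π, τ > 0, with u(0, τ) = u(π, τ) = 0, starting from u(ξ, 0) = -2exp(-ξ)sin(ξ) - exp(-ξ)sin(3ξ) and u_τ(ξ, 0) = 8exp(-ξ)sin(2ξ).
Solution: Substitute u = exp(-ξ)w.
Then u_ξ = exp(-ξ)(w_ξ - w), u_ξξ = exp(-ξ)(w_ξξ - 2w_ξ + w), u_ττ = exp(-ξ)w_ττ; substituting and dividing by exp(-ξ), the lower-order terms cancel: w_ττ = 4w_ξξ (standard wave equation).
Data for w: w(ξ,0) = exp(ξ)u(ξ,0) = -2sin(ξ) - sin(3ξ); w_τ(ξ,0) = exp(ξ)u_τ(ξ,0) = 8sin(2ξ). The boundary conditions carry over: w(0,τ) = w(π,τ) = 0.
Separating variables: w = Σ [A_n cos(ω_n τ) + B_n sin(ω_n τ)] sin(nξ), ω_n = 2n. From ICs (B_n = velocity coefficient / ω_n): A_1=-2, A_3=-1, B_2=2.
So w(ξ,τ) = -2sin(ξ)cos(2τ) + 2sin(2ξ)sin(4τ) - sin(3ξ)cos(6τ), and u(ξ,τ) = exp(-ξ)w(ξ,τ).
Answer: u(ξ, τ) = -2exp(-ξ)sin(ξ)cos(2τ) + 2exp(-ξ)sin(2ξ)sin(4τ) - exp(-ξ)sin(3ξ)cos(6τ)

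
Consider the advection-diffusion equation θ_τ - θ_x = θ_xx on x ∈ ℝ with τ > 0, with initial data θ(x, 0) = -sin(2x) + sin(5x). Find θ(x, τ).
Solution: Moving frame: η = x + τ, σ = τ, θ = u(η,σ), so θ_τ = u_σ + u_η and θ_xx = u_ηη.
Hence θ_τ - θ_x = u_σ and the PDE becomes the heat equation u_σ = u_ηη on η ∈ ℝ.
Initial data: u(η,0) = θ(η,0) = -sin(2η) + sin(5η). Each mode sin(nη) decays as exp(-n²σ) on ℝ, so u(η,σ) = Σ c_n exp(-n²σ) sin(nη) with c_2=-1, c_5=1: u(η,σ) = -exp(-4σ)sin(2η) + exp(-25σ)sin(5η).
Substituting back: θ(x,τ) = u(x + τ, τ).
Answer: θ(x, τ) = -exp(-4τ)sin(2x + 2τ) + exp(-25τ)sin(5x + 5τ)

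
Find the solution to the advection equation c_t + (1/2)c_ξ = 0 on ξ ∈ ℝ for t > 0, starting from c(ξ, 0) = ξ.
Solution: By method of characteristics (waves move right with speed 1/2):
Along characteristics ξ - (1/2)t = const, c is constant, so c(ξ,t) = f(ξ - (1/2)t) with f = c(·, 0).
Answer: c(ξ, t) = -(1/2)t + ξ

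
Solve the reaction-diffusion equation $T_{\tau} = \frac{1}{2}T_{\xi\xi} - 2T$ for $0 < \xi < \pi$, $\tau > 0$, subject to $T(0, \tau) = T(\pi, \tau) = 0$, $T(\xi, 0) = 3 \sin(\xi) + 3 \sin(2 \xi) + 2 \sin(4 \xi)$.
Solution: Substitute $T = e^{-2\tau}u$.
Then $T_{\tau} = e^{-2\tau}(u_{\tau} - 2u)$, $T_{\xi\xi} = e^{-2\tau}u_{\xi\xi}$; substituting and dividing by $e^{-2\tau}$, the lower-order terms cancel: $u_{\tau} = \frac{1}{2}u_{\xi\xi}$ (standard heat equation).
Data for $u$: $u(\xi,0) = T(\xi,0) = 3 \sin(\xi) + 3 \sin(2 \xi) + 2 \sin(4 \xi)$. The boundary conditions carry over: $u(0,\tau) = u(\pi,\tau) = 0$.
Separating variables: $u = \sum c_n e^{-n^2\tau/2} \sin(n\xi)$. From $u(\xi,0) = 3 \sin(\xi) + 3 \sin(2 \xi) + 2 \sin(4 \xi)$: $c_1=3, c_2=3, c_4=2$.
So $u(\xi,\tau) = 3 e^{-2 \tau} \sin(2 \xi) + 2 e^{-8 \tau} \sin(4 \xi) + 3 e^{-\tau/2} \sin(\xi)$, and $T(\xi,\tau) = e^{-2\tau}u(\xi,\tau)$.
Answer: $T(\xi, \tau) = 3 e^{-4 \tau} \sin(2 \xi) + 2 e^{-10 \tau} \sin(4 \xi) + 3 e^{-5 \tau/2} \sin(\xi)$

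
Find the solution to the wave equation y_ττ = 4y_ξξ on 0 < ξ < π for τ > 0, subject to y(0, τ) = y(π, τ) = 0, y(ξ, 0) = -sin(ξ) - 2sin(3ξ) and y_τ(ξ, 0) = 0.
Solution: Separating variables: y = Σ [A_n cos(ω_n τ) + B_n sin(ω_n τ)] sin(nξ), ω_n = 2n. From ICs: A_1=-1, A_3=-2.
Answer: y(ξ, τ) = -sin(ξ)cos(2τ) - 2sin(3ξ)cos(6τ)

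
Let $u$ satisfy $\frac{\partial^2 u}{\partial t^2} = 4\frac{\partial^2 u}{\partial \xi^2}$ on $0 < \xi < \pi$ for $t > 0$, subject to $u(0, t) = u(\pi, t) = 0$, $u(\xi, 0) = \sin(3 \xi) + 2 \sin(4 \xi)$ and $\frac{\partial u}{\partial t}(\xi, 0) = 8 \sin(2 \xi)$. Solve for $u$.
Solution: Using separation of variables $u = X(\xi)T(t)$:
Eigenfunctions: $\sin(n\xi)$, $n = 1, 2, 3, \ldots$
General solution: $u(\xi, t) = \sum [A_n \cos(2n t) + B_n \sin(2n t)] \sin(n\xi)$
From $u(\xi,0) = \sin(3 \xi) + 2 \sin(4 \xi)$: $A_3=1, A_4=2$. From $u_t(\xi,0) = 8 \sin(2 \xi)$, using $u_t(\xi,0) = \sum \omega_n B_n \sin(n\xi)$ with $\omega_n = 2n$: $B_2 = 8/4 = 2$.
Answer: $u(\xi, t) = 2 \sin(2 \xi) \sin(4 t) + \sin(3 \xi) \cos(6 t) + 2 \sin(4 \xi) \cos(8 t)$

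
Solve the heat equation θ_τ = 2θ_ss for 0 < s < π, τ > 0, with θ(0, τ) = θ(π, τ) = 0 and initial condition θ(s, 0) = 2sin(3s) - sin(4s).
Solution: Using separation of variables θ = X(s)G(τ):
Eigenfunctions: sin(ns), n = 1, 2, 3, ...
General solution: θ(s, τ) = Σ c_n sin(ns) exp(-2n² τ)
Matching θ(s,0) = 2sin(3s) - sin(4s) term by term: c_3=2, c_4=-1.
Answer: θ(s, τ) = 2exp(-18τ)sin(3s) - exp(-32τ)sin(4s)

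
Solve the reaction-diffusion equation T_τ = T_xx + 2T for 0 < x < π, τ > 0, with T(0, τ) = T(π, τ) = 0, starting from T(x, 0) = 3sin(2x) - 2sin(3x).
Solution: Substitute T = exp(2τ)u, i.e. u = exp(-2τ)T.
By the product rule, T_τ = exp(2τ)(u_τ + 2u), T_xx = exp(2τ)u_xx.
Substituting into the PDE and dividing by exp(2τ): u_τ + 2u = u_xx + 2u.
The lower-order terms cancel, leaving the standard heat equation u_τ = u_xx.
Initial data for u: u(x,0) = T(x,0) = 3sin(2x) - 2sin(3x). The boundary conditions carry over: u(0,τ) = u(π,τ) = 0.
Solve for u:
  Using separation of variables u = X(x)G(τ):
  Eigenfunctions: sin(nx), n = 1, 2, 3, ...
  General solution: u(x, τ) = Σ c_n sin(nx) exp(-n² τ)
  Matching u(x,0) = 3sin(2x) - 2sin(3x) term by term: c_2=3, c_3=-2.
Hence u(x,τ) = 3exp(-4τ)sin(2x) - 2exp(-9τ)sin(3x).
Transform back: T(x,τ) = exp(2τ)u(x,τ).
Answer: T(x, τ) = 3exp(-2τ)sin(2x) - 2exp(-7τ)sin(3x)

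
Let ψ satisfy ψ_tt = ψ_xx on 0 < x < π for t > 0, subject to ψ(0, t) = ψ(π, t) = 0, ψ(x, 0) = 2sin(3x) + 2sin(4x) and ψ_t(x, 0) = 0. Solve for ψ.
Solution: Using separation of variables ψ = X(x)T(t):
Eigenfunctions: sin(nx), n = 1, 2, 3, ...
General solution: ψ(x, t) = Σ [A_n cos(n t) + B_n sin(n t)] sin(nx)
From ψ(x,0) = 2sin(3x) + 2sin(4x): A_3=2, A_4=2. From ψ_t(x,0) = 0: all B_n = 0.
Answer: ψ(x, t) = 2sin(3x)cos(3t) + 2sin(4x)cos(4t)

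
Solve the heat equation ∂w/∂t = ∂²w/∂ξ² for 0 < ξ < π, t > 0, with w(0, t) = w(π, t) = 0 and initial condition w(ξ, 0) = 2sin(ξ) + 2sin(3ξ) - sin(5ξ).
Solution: Using separation of variables w = X(ξ)T(t):
Eigenfunctions: sin(nξ), n = 1, 2, 3, ...
General solution: w(ξ, t) = Σ c_n sin(nξ) exp(-n² t)
Matching w(ξ,0) = 2sin(ξ) + 2sin(3ξ) - sin(5ξ) term by term: c_1=2, c_3=2, c_5=-1.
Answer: w(ξ, t) = 2exp(-t)sin(ξ) + 2exp(-9t)sin(3ξ) - exp(-25t)sin(5ξ)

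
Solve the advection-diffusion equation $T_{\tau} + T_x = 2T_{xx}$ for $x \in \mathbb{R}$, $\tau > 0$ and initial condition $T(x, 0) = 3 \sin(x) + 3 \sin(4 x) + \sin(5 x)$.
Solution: Change to a moving frame: let $\eta = x - \tau$, $\sigma = \tau$ and write $T(x,\tau) = u(\eta,\sigma)$.
By the chain rule $T_{\tau} = u_{\sigma} - u_{\eta}$, $T_x = u_{\eta}$, $T_{xx} = u_{\eta\eta}$.
Then $T_{\tau} + T_x = u_{\sigma}$: the advection term cancels and the PDE becomes the heat equation $u_{\sigma} = 2u_{\eta\eta}$ on $\eta \in \mathbb{R}$.
Initial data: $u(\eta,0) = T(\eta,0) = 3 \sin(\eta) + 3 \sin(4 \eta) + \sin(5 \eta)$.
On $\eta \in \mathbb{R}$ each mode satisfies $(\sin(n\eta))'' = -n^2 \sin(n\eta)$, so $e^{-2n^2\sigma} \sin(n\eta)$ solves the heat equation; by superposition $u(\eta,\sigma) = \sum c_n e^{-2n^2\sigma} \sin(n\eta)$.
Reading off the coefficients: $c_1=3, c_4=3, c_5=1$, so $u(\eta,\sigma) = 3 e^{-2 \sigma} \sin(\eta) + 3 e^{-32 \sigma} \sin(4 \eta) + e^{-50 \sigma} \sin(5 \eta)$.
Substituting back $\eta = x - \tau$, $\sigma = \tau$: $T(x,\tau) = u(x - \tau, \tau)$.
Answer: $T(x, \tau) = -3 e^{-2 \tau} \sin(\tau - x) - 3 e^{-32 \tau} \sin(4 \tau - 4 x) -  e^{-50 \tau} \sin(5 \tau - 5 x)$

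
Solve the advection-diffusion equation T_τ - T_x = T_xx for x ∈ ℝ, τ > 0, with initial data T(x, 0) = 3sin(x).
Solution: Moving frame: η = x + τ, σ = τ, T = u(η,σ), so T_τ = u_σ + u_η and T_xx = u_ηη.
Hence T_τ - T_x = u_σ and the PDE becomes the heat equation u_σ = u_ηη on η ∈ ℝ.
Initial data: u(η,0) = T(η,0) = 3sin(η). Each mode sin(nη) decays as exp(-n²σ) on ℝ, so u(η,σ) = Σ c_n exp(-n²σ) sin(nη) with c_1=3: u(η,σ) = 3exp(-σ)sin(η).
Substituting back: T(x,τ) = u(x + τ, τ).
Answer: T(x, τ) = 3exp(-τ)sin(x + τ)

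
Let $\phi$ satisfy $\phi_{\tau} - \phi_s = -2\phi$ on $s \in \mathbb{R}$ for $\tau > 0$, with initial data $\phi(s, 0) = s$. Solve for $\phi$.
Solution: Substitute $\phi = e^{-2\tau}u$, i.e. $u = e^{2\tau}\phi$.
By the product rule, $\phi_{\tau} = e^{-2\tau}(u_{\tau} - 2u)$, $\phi_s = e^{-2\tau}u_s$.
Substituting into the PDE and dividing by $e^{-2\tau}$: $u_{\tau} - 2u - u_s = -2u$.
The lower-order terms cancel, leaving the standard advection equation $u_{\tau} - u_s = 0$.
Initial data for $u$: $u(s,0) = \phi(s,0) = s$.
Solve for $u$:
  By method of characteristics (waves move left with speed 1):
  Along characteristics $s + \tau =$ const, $u$ is constant, so $u(s,\tau) = f(s + \tau)$ with $f = u( \cdot , 0)$.
Hence $u(s,\tau) = s + \tau$.
Transform back: $\phi(s,\tau) = e^{-2\tau}u(s,\tau)$.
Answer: $\phi(s, \tau) = \tau e^{-2 \tau} + s e^{-2 \tau}$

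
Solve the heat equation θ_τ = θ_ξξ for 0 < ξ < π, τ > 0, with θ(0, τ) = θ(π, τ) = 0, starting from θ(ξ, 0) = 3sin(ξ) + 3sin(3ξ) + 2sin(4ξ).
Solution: Using separation of variables θ = X(ξ)G(τ):
Eigenfunctions: sin(nξ), n = 1, 2, 3, ...
General solution: θ(ξ, τ) = Σ c_n sin(nξ) exp(-n² τ)
Matching θ(ξ,0) = 3sin(ξ) + 3sin(3ξ) + 2sin(4ξ) term by term: c_1=3, c_3=3, c_4=2.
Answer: θ(ξ, τ) = 3exp(-τ)sin(ξ) + 3exp(-9τ)sin(3ξ) + 2exp(-16τ)sin(4ξ)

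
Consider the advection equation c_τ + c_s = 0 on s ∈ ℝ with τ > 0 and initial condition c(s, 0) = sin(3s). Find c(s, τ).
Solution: By characteristics (ds/dτ = 1), c(s,τ) = f(s - τ) with f = c(·, 0).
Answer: c(s, τ) = sin(3s - 3τ)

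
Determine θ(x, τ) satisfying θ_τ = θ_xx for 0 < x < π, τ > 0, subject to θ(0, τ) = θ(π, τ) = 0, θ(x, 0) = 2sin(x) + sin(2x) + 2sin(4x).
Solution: Using separation of variables θ = X(x)G(τ):
Eigenfunctions: sin(nx), n = 1, 2, 3, ...
General solution: θ(x, τ) = Σ c_n sin(nx) exp(-n² τ)
Matching θ(x,0) = 2sin(x) + sin(2x) + 2sin(4x) term by term: c_1=2, c_2=1, c_4=2.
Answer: θ(x, τ) = 2exp(-τ)sin(x) + exp(-4τ)sin(2x) + 2exp(-16τ)sin(4x)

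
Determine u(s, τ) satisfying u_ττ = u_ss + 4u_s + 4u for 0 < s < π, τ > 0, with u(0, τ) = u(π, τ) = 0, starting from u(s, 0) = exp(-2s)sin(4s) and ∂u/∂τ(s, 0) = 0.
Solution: Substitute u = exp(-2s)w.
Then u_s = exp(-2s)(w_s - 2w), u_ss = exp(-2s)(w_ss - 4w_s + 4w), u_ττ = exp(-2s)w_ττ; substituting and dividing by exp(-2s), the lower-order terms cancel: w_ττ = w_ss (standard wave equation).
Data for w: w(s,0) = exp(2s)u(s,0) = sin(4s); w_τ(s,0) = exp(2s)u_τ(s,0) = 0. The boundary conditions carry over: w(0,τ) = w(π,τ) = 0.
Separating variables: w = Σ [A_n cos(ω_n τ) + B_n sin(ω_n τ)] sin(ns), ω_n = n. From ICs: A_4=1.
So w(s,τ) = sin(4s)cos(4τ), and u(s,τ) = exp(-2s)w(s,τ).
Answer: u(s, τ) = exp(-2s)sin(4s)cos(4τ)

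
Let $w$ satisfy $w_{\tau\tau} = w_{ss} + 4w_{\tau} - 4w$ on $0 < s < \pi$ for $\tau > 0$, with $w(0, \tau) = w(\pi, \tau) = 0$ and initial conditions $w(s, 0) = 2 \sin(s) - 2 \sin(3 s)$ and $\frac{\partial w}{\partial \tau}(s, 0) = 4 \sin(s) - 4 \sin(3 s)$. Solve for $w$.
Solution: Substitute $w = e^{2\tau}u$.
Then $w_{\tau} = e^{2\tau}(u_{\tau} + 2u)$, $w_{\tau\tau} = e^{2\tau}(u_{\tau\tau} + 4u_{\tau} + 4u)$, $w_{ss} = e^{2\tau}u_{ss}$; substituting and dividing by $e^{2\tau}$, the lower-order terms cancel: $u_{\tau\tau} = u_{ss}$ (standard wave equation).
Data for $u$: $u(s,0) = w(s,0) = 2 \sin(s) - 2 \sin(3 s)$; $u_{\tau}(s,0) = w_{\tau}(s,0) - 2w(s,0) = 0$. The boundary conditions carry over: $u(0,\tau) = u(\pi,\tau) = 0$.
Separating variables: $u = \sum [A_n \cos(\omega_n \tau) + B_n \sin(\omega_n \tau)] \sin(ns)$, $\omega_n = n$. From ICs: $A_1=2, A_3=-2$.
So $u(s,\tau) = 2 \sin(s) \cos(\tau) - 2 \sin(3 s) \cos(3 \tau)$, and $w(s,\tau) = e^{2\tau}u(s,\tau)$.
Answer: $w(s, \tau) = 2 e^{2 \tau} \sin(s) \cos(\tau) - 2 e^{2 \tau} \sin(3 s) \cos(3 \tau)$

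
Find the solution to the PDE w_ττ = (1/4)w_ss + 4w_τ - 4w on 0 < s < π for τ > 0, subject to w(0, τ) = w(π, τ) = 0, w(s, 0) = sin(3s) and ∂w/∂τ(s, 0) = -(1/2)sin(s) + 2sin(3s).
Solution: Substitute w = exp(2τ)u.
Then w_τ = exp(2τ)(u_τ + 2u), w_ττ = exp(2τ)(u_ττ + 4u_τ + 4u), w_ss = exp(2τ)u_ss; substituting and dividing by exp(2τ), the lower-order terms cancel: u_ττ = (1/4)u_ss (standard wave equation).
Data for u: u(s,0) = w(s,0) = sin(3s); u_τ(s,0) = w_τ(s,0) - 2w(s,0) = -(1/2)sin(s). The boundary conditions carry over: u(0,τ) = u(π,τ) = 0.
Separating variables: u = Σ [A_n cos(ω_n τ) + B_n sin(ω_n τ)] sin(ns), ω_n = n/2. From ICs (B_n = velocity coefficient / ω_n): A_3=1, B_1=-1.
So u(s,τ) = -sin(s)sin(τ/2) + sin(3s)cos(3τ/2), and w(s,τ) = exp(2τ)u(s,τ).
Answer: w(s, τ) = -exp(2τ)sin(s)sin(τ/2) + exp(2τ)sin(3s)cos(3τ/2)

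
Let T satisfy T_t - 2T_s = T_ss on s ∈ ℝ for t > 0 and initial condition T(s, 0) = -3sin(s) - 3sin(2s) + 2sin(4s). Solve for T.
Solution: Moving frame: η = s + 2t, σ = t, T = u(η,σ), so T_t = u_σ + 2u_η and T_ss = u_ηη.
Hence T_t - 2T_s = u_σ and the PDE becomes the heat equation u_σ = u_ηη on η ∈ ℝ.
Initial data: u(η,0) = T(η,0) = -3sin(η) - 3sin(2η) + 2sin(4η). Each mode sin(nη) decays as exp(-n²σ) on ℝ, so u(η,σ) = Σ c_n exp(-n²σ) sin(nη) with c_1=-3, c_2=-3, c_4=2: u(η,σ) = -3exp(-σ)sin(η) - 3exp(-4σ)sin(2η) + 2exp(-16σ)sin(4η).
Substituting back: T(s,t) = u(s + 2t, t).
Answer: T(s, t) = -3exp(-t)sin(s + 2t) - 3exp(-4t)sin(2s + 4t) + 2exp(-16t)sin(4s + 8t)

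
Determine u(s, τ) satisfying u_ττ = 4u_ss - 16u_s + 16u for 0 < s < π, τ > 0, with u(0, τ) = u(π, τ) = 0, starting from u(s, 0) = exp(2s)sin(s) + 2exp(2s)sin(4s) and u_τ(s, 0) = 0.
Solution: Substitute u = exp(2s)w, i.e. w = exp(-2s)u.
By the product rule, u_s = exp(2s)(w_s + 2w), u_ss = exp(2s)(w_ss + 4w_s + 4w), u_ττ = exp(2s)w_ττ.
Substituting into the PDE and dividing by exp(2s): w_ττ = 4(w_ss + 4w_s + 4w) - 16(w_s + 2w) + 16w.
The lower-order terms cancel, leaving the standard wave equation w_ττ = 4w_ss.
Initial data for w: w(s,0) = exp(-2s)u(s,0) = sin(s) + 2sin(4s); w_τ(s,0) = exp(-2s)u_τ(s,0) = 0. The boundary conditions carry over: w(0,τ) = w(π,τ) = 0.
Solve for w:
  Using separation of variables w = X(s)T(τ):
  Eigenfunctions: sin(ns), n = 1, 2, 3, ...
  General solution: w(s, τ) = Σ [A_n cos(2n τ) + B_n sin(2n τ)] sin(ns)
  From w(s,0) = sin(s) + 2sin(4s): A_1=1, A_4=2. From w_τ(s,0) = 0: all B_n = 0.
Hence w(s,τ) = sin(s)cos(2τ) + 2sin(4s)cos(8τ).
Transform back: u(s,τ) = exp(2s)w(s,τ).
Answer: u(s, τ) = exp(2s)sin(s)cos(2τ) + 2exp(2s)sin(4s)cos(8τ)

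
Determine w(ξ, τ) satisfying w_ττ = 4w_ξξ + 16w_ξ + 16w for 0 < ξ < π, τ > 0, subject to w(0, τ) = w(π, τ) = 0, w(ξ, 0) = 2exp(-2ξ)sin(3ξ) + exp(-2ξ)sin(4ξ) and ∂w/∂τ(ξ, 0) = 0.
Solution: Substitute w = exp(-2ξ)u, i.e. u = exp(2ξ)w.
By the product rule, w_ξ = exp(-2ξ)(u_ξ - 2u), w_ξξ = exp(-2ξ)(u_ξξ - 4u_ξ + 4u), w_ττ = exp(-2ξ)u_ττ.
Substituting into the PDE and dividing by exp(-2ξ): u_ττ = 4(u_ξξ - 4u_ξ + 4u) + 16(u_ξ - 2u) + 16u.
The lower-order terms cancel, leaving the standard wave equation u_ττ = 4u_ξξ.
Initial data for u: u(ξ,0) = exp(2ξ)w(ξ,0) = 2sin(3ξ) + sin(4ξ); u_τ(ξ,0) = exp(2ξ)w_τ(ξ,0) = 0. The boundary conditions carry over: u(0,τ) = u(π,τ) = 0.
Solve for u:
  Using separation of variables u = X(ξ)T(τ):
  Eigenfunctions: sin(nξ), n = 1, 2, 3, ...
  General solution: u(ξ, τ) = Σ [A_n cos(2n τ) + B_n sin(2n τ)] sin(nξ)
  From u(ξ,0) = 2sin(3ξ) + sin(4ξ): A_3=2, A_4=1. From u_τ(ξ,0) = 0: all B_n = 0.
Hence u(ξ,τ) = 2sin(3ξ)cos(6τ) + sin(4ξ)cos(8τ).
Transform back: w(ξ,τ) = exp(-2ξ)u(ξ,τ).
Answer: w(ξ, τ) = 2exp(-2ξ)sin(3ξ)cos(6τ) + exp(-2ξ)sin(4ξ)cos(8τ)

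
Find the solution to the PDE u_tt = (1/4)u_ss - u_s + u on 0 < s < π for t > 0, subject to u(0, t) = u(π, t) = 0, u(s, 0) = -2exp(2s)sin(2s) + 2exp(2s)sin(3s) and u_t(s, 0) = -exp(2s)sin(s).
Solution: Substitute u = exp(2s)w, i.e. w = exp(-2s)u.
By the product rule, u_s = exp(2s)(w_s + 2w), u_ss = exp(2s)(w_ss + 4w_s + 4w), u_tt = exp(2s)w_tt.
Substituting into the PDE and dividing by exp(2s): w_tt = (1/4)(w_ss + 4w_s + 4w) - (w_s + 2w) + w.
The lower-order terms cancel, leaving the standard wave equation w_tt = (1/4)w_ss.
Initial data for w: w(s,0) = exp(-2s)u(s,0) = -2sin(2s) + 2sin(3s); w_t(s,0) = exp(-2s)u_t(s,0) = -sin(s). The boundary conditions carry over: w(0,t) = w(π,t) = 0.
Solve for w:
  Using separation of variables w = X(s)T(t):
  Eigenfunctions: sin(ns), n = 1, 2, 3, ...
  General solution: w(s, t) = Σ [A_n cos(n t/2) + B_n sin(n t/2)] sin(ns)
  From w(s,0) = -2sin(2s) + 2sin(3s): A_2=-2, A_3=2. From w_t(s,0) = -sin(s), using w_t(s,0) = Σ ω_n B_n sin(ns) with ω_n = n/2: B_1 = (-1)/(1/2) = -2.
Hence w(s,t) = -2sin(s)sin(t/2) - 2sin(2s)cos(t) + 2sin(3s)cos(3t/2).
Transform back: u(s,t) = exp(2s)w(s,t).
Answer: u(s, t) = -2exp(2s)sin(s)sin(t/2) - 2exp(2s)sin(2s)cos(t) + 2exp(2s)sin(3s)cos(3t/2)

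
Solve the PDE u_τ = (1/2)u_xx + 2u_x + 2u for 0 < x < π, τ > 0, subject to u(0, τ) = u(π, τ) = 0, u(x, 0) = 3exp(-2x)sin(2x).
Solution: Substitute u = exp(-2x)w, i.e. w = exp(2x)u.
By the product rule, u_x = exp(-2x)(w_x - 2w), u_xx = exp(-2x)(w_xx - 4w_x + 4w), u_τ = exp(-2x)w_τ.
Substituting into the PDE and dividing by exp(-2x): w_τ = (1/2)(w_xx - 4w_x + 4w) + 2(w_x - 2w) + 2w.
The lower-order terms cancel, leaving the standard heat equation w_τ = (1/2)w_xx.
Initial data for w: w(x,0) = exp(2x)u(x,0) = 3sin(2x). The boundary conditions carry over: w(0,τ) = w(π,τ) = 0.
Solve for w:
  Using separation of variables w = X(x)T(τ):
  Eigenfunctions: sin(nx), n = 1, 2, 3, ...
  General solution: w(x, τ) = Σ c_n sin(nx) exp(-n² τ/2)
  Matching w(x,0) = 3sin(2x) term by term: c_2=3.
Hence w(x,τ) = 3exp(-2τ)sin(2x).
Transform back: u(x,τ) = exp(-2x)w(x,τ).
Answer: u(x, τ) = 3exp(-2x)exp(-2τ)sin(2x)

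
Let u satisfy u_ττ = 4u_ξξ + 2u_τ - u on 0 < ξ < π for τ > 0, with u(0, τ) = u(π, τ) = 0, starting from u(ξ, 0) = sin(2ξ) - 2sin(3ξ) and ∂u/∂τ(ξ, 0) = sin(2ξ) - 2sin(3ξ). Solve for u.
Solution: Substitute u = exp(τ)w, i.e. w = exp(-τ)u.
By the product rule, u_τ = exp(τ)(w_τ + w), u_ττ = exp(τ)(w_ττ + 2w_τ + w), u_ξξ = exp(τ)w_ξξ.
Substituting into the PDE and dividing by exp(τ): w_ττ + 2w_τ + w = 4w_ξξ + 2(w_τ + w) - w.
The lower-order terms cancel, leaving the standard wave equation w_ττ = 4w_ξξ.
Initial data for w: w(ξ,0) = u(ξ,0) = sin(2ξ) - 2sin(3ξ); w_τ(ξ,0) = u_τ(ξ,0) - u(ξ,0) = 0. The boundary conditions carry over: w(0,τ) = w(π,τ) = 0.
Solve for w:
  Using separation of variables w = X(ξ)T(τ):
  Eigenfunctions: sin(nξ), n = 1, 2, 3, ...
  General solution: w(ξ, τ) = Σ [A_n cos(2n τ) + B_n sin(2n τ)] sin(nξ)
  From w(ξ,0) = sin(2ξ) - 2sin(3ξ): A_2=1, A_3=-2. From w_τ(ξ,0) = 0: all B_n = 0.
Hence w(ξ,τ) = sin(2ξ)cos(4τ) - 2sin(3ξ)cos(6τ).
Transform back: u(ξ,τ) = exp(τ)w(ξ,τ).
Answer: u(ξ, τ) = exp(τ)sin(2ξ)cos(4τ) - 2exp(τ)sin(3ξ)cos(6τ)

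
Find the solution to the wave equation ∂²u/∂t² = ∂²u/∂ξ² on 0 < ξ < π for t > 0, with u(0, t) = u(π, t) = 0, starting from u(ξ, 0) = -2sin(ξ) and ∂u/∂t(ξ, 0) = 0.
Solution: Separating variables: u = Σ [A_n cos(ω_n t) + B_n sin(ω_n t)] sin(nξ), ω_n = n. From ICs: A_1=-2.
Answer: u(ξ, t) = -2sin(ξ)cos(t)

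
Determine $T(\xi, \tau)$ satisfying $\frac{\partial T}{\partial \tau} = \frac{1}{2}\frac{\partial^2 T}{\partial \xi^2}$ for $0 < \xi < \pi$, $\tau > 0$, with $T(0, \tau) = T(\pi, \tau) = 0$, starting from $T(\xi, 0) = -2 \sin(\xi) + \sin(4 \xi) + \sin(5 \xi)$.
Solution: Separating variables: $T = \sum c_n e^{-n^2\tau/2} \sin(n\xi)$. From $T(\xi,0) = -2 \sin(\xi) + \sin(4 \xi) + \sin(5 \xi)$: $c_1=-2, c_4=1, c_5=1$.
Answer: $T(\xi, \tau) = e^{-8 \tau} \sin(4 \xi) - 2 e^{-\tau/2} \sin(\xi) + e^{-25 \tau/2} \sin(5 \xi)$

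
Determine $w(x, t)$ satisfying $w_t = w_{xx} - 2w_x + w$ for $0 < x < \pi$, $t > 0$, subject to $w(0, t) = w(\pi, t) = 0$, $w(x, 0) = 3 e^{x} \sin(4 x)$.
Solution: Substitute $w = e^{x}u$, i.e. $u = e^{-x}w$.
By the product rule, $w_x = e^{x}(u_x + u)$, $w_{xx} = e^{x}(u_{xx} + 2u_x + u)$, $w_t = e^{x}u_t$.
Substituting into the PDE and dividing by $e^{x}$: $u_t = (u_{xx} + 2u_x + u) - 2(u_x + u) + u$.
The lower-order terms cancel, leaving the standard heat equation $u_t = u_{xx}$.
Initial data for $u$: $u(x,0) = e^{-x}w(x,0) = 3 \sin(4 x)$. The boundary conditions carry over: $u(0,t) = u(\pi,t) = 0$.
Solve for $u$:
  Using separation of variables $u = X(x)T(t)$:
  Eigenfunctions: $\sin(nx)$, $n = 1, 2, 3, \ldots$
  General solution: $u(x, t) = \sum c_n \sin(nx) e^{-n^2 t}$
  Matching $u(x,0) = 3 \sin(4 x)$ term by term: $c_4=3$.
Hence $u(x,t) = 3 e^{-16 t} \sin(4 x)$.
Transform back: $w(x,t) = e^{x}u(x,t)$.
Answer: $w(x, t) = 3 e^{-16 t} e^{x} \sin(4 x)$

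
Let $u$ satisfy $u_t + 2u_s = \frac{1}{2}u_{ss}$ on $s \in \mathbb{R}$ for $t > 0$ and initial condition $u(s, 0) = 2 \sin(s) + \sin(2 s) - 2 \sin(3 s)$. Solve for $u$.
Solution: Moving frame: $\eta = s - 2t$, $\sigma = t$, $u = w(\eta,\sigma)$, so $u_t = w_{\sigma} - 2w_{\eta}$ and $u_{ss} = w_{\eta\eta}$.
Hence $u_t + 2u_s = w_{\sigma}$ and the PDE becomes the heat equation $w_{\sigma} = \frac{1}{2}w_{\eta\eta}$ on $\eta \in \mathbb{R}$.
Initial data: $w(\eta,0) = u(\eta,0) = 2 \sin(\eta) + \sin(2 \eta) - 2 \sin(3 \eta)$. Each mode $\sin(n\eta)$ decays as $e^{-n^2\sigma/2}$ on $\mathbb{R}$, so $w(\eta,\sigma) = \sum c_n e^{-n^2\sigma/2} \sin(n\eta)$ with $c_1=2, c_2=1, c_3=-2$: $w(\eta,\sigma) = e^{-2 \sigma} \sin(2 \eta) + 2 e^{-\sigma/2} \sin(\eta) - 2 e^{-9 \sigma/2} \sin(3 \eta)$.
Substituting back: $u(s,t) = w(s - 2t, t)$.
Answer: $u(s, t) = e^{-2 t} \sin(2 s - 4 t) + 2 e^{-t/2} \sin(s - 2 t) - 2 e^{-9 t/2} \sin(3 s - 6 t)$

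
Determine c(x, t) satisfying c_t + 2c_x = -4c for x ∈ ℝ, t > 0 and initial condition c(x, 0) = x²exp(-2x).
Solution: Substitute c = exp(-2x)u.
Then c_x = exp(-2x)(u_x - 2u), c_t = exp(-2x)u_t; substituting and dividing by exp(-2x), the lower-order terms cancel: u_t + 2u_x = 0 (standard advection equation).
Data for u: u(x,0) = exp(2x)c(x,0) = x².
By characteristics (dx/dt = 2), u(x,t) = f(x - 2t) with f = u(·, 0).
So u(x,t) = 4t² - 4tx + x², and c(x,t) = exp(-2x)u(x,t).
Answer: c(x, t) = 4t²exp(-2x) - 4txexp(-2x) + x²exp(-2x)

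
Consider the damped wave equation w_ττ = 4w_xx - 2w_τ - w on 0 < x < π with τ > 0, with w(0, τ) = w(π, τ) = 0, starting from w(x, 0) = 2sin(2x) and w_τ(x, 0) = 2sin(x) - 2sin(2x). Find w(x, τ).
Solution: Substitute w = exp(-τ)u, i.e. u = exp(τ)w.
By the product rule, w_τ = exp(-τ)(u_τ - u), w_ττ = exp(-τ)(u_ττ - 2u_τ + u), w_xx = exp(-τ)u_xx.
Substituting into the PDE and dividing by exp(-τ): u_ττ - 2u_τ + u = 4u_xx - 2(u_τ - u) - u.
The lower-order terms cancel, leaving the standard wave equation u_ττ = 4u_xx.
Initial data for u: u(x,0) = w(x,0) = 2sin(2x); u_τ(x,0) = w_τ(x,0) + w(x,0) = 2sin(x). The boundary conditions carry over: u(0,τ) = u(π,τ) = 0.
Solve for u:
  Using separation of variables u = X(x)T(τ):
  Eigenfunctions: sin(nx), n = 1, 2, 3, ...
  General solution: u(x, τ) = Σ [A_n cos(2n τ) + B_n sin(2n τ)] sin(nx)
  From u(x,0) = 2sin(2x): A_2=2. From u_τ(x,0) = 2sin(x), using u_τ(x,0) = Σ ω_n B_n sin(nx) with ω_n = 2n: B_1 = 2/2 = 1.
Hence u(x,τ) = sin(x)sin(2τ) + 2sin(2x)cos(4τ).
Transform back: w(x,τ) = exp(-τ)u(x,τ).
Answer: w(x, τ) = exp(-τ)sin(x)sin(2τ) + 2exp(-τ)sin(2x)cos(4τ)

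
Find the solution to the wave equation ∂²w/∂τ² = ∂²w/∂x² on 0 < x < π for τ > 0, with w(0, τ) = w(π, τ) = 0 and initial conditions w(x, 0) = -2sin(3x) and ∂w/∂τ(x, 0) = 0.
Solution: Separating variables: w = Σ [A_n cos(ω_n τ) + B_n sin(ω_n τ)] sin(nx), ω_n = n. From ICs: A_3=-2.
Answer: w(x, τ) = -2sin(3x)cos(3τ)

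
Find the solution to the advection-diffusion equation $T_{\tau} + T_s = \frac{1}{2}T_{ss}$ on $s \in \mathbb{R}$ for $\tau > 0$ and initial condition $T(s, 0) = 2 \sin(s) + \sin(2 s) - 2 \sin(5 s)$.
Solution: Moving frame: $\eta = s - \tau$, $\sigma = \tau$, $T = u(\eta,\sigma)$, so $T_{\tau} = u_{\sigma} - u_{\eta}$ and $T_{ss} = u_{\eta\eta}$.
Hence $T_{\tau} + T_s = u_{\sigma}$ and the PDE becomes the heat equation $u_{\sigma} = \frac{1}{2}u_{\eta\eta}$ on $\eta \in \mathbb{R}$.
Initial data: $u(\eta,0) = T(\eta,0) = 2 \sin(\eta) + \sin(2 \eta) - 2 \sin(5 \eta)$. Each mode $\sin(n\eta)$ decays as $e^{-n^2\sigma/2}$ on $\mathbb{R}$, so $u(\eta,\sigma) = \sum c_n e^{-n^2\sigma/2} \sin(n\eta)$ with $c_1=2, c_2=1, c_5=-2$: $u(\eta,\sigma) = e^{-2 \sigma} \sin(2 \eta) + 2 e^{-\sigma/2} \sin(\eta) - 2 e^{-25 \sigma/2} \sin(5 \eta)$.
Substituting back: $T(s,\tau) = u(s - \tau, \tau)$.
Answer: $T(s, \tau) = - e^{-2 \tau} \sin(2 \tau - 2 s) - 2 e^{-\tau/2} \sin(\tau - s) + 2 e^{-25 \tau/2} \sin(5 \tau - 5 s)$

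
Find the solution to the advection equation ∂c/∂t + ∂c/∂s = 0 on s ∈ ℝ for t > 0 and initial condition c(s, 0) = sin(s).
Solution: By method of characteristics (waves move right with speed 1):
Along characteristics s - t = const, c is constant, so c(s,t) = f(s - t) with f = c(·, 0).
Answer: c(s, t) = sin(s - t)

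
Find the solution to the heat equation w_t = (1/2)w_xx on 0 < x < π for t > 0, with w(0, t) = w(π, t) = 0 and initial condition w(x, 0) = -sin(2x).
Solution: Using separation of variables w = X(x)T(t):
Eigenfunctions: sin(nx), n = 1, 2, 3, ...
General solution: w(x, t) = Σ c_n sin(nx) exp(-n² t/2)
Matching w(x,0) = -sin(2x) term by term: c_2=-1.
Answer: w(x, t) = -exp(-2t)sin(2x)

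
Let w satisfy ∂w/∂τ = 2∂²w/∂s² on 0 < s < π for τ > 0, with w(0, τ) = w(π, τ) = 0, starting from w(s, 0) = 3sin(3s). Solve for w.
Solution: Separating variables: w = Σ c_n exp(-2n²τ) sin(ns). From w(s,0) = 3sin(3s): c_3=3.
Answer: w(s, τ) = 3exp(-18τ)sin(3s)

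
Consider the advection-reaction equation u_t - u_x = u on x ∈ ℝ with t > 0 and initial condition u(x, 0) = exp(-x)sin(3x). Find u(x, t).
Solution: Substitute u = exp(-x)w.
Then u_x = exp(-x)(w_x - w), u_t = exp(-x)w_t; substituting and dividing by exp(-x), the lower-order terms cancel: w_t - w_x = 0 (standard advection equation).
Data for w: w(x,0) = exp(x)u(x,0) = sin(3x).
By characteristics (dx/dt = -1), w(x,t) = f(x + t) with f = w(·, 0).
So w(x,t) = sin(3t + 3x), and u(x,t) = exp(-x)w(x,t).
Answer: u(x, t) = exp(-x)sin(3t + 3x)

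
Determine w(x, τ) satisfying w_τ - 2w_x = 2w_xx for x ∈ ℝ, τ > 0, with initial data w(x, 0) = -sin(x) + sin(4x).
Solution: Change to a moving frame: let η = x + 2τ, σ = τ and write w(x,τ) = u(η,σ).
By the chain rule w_τ = u_σ + 2u_η, w_x = u_η, w_xx = u_ηη.
Then w_τ - 2w_x = u_σ: the advection term cancels and the PDE becomes the heat equation u_σ = 2u_ηη on η ∈ ℝ.
Initial data: u(η,0) = w(η,0) = -sin(η) + sin(4η).
On η ∈ ℝ each mode satisfies (sin(nη))″ = -n² sin(nη), so exp(-2n²σ) sin(nη) solves the heat equation; by superposition u(η,σ) = Σ c_n exp(-2n²σ) sin(nη).
Reading off the coefficients: c_1=-1, c_4=1, so u(η,σ) = -exp(-2σ)sin(η) + exp(-32σ)sin(4η).
Substituting back η = x + 2τ, σ = τ: w(x,τ) = u(x + 2τ, τ).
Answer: w(x, τ) = -exp(-2τ)sin(x + 2τ) + exp(-32τ)sin(4x + 8τ)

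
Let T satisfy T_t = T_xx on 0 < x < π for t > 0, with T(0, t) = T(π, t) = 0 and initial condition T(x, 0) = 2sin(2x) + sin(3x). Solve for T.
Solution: Separating variables: T = Σ c_n exp(-n²t) sin(nx). From T(x,0) = 2sin(2x) + sin(3x): c_2=2, c_3=1.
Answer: T(x, t) = 2exp(-4t)sin(2x) + exp(-9t)sin(3x)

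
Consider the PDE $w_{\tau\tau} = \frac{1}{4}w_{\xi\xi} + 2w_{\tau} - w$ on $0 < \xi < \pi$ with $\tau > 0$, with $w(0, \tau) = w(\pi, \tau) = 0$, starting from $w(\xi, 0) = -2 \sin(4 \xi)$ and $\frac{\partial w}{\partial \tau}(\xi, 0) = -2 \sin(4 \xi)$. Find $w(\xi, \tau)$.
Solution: Substitute $w = e^{\tau}u$.
Then $w_{\tau} = e^{\tau}(u_{\tau} + u)$, $w_{\tau\tau} = e^{\tau}(u_{\tau\tau} + 2u_{\tau} + u)$, $w_{\xi\xi} = e^{\tau}u_{\xi\xi}$; substituting and dividing by $e^{\tau}$, the lower-order terms cancel: $u_{\tau\tau} = \frac{1}{4}u_{\xi\xi}$ (standard wave equation).
Data for $u$: $u(\xi,0) = w(\xi,0) = -2 \sin(4 \xi)$; $u_{\tau}(\xi,0) = w_{\tau}(\xi,0) - w(\xi,0) = 0$. The boundary conditions carry over: $u(0,\tau) = u(\pi,\tau) = 0$.
Separating variables: $u = \sum [A_n \cos(\omega_n \tau) + B_n \sin(\omega_n \tau)] \sin(n\xi)$, $\omega_n = n/2$. From ICs: $A_4=-2$.
So $u(\xi,\tau) = -2 \sin(4 \xi) \cos(2 \tau)$, and $w(\xi,\tau) = e^{\tau}u(\xi,\tau)$.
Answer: $w(\xi, \tau) = -2 e^{\tau} \sin(4 \xi) \cos(2 \tau)$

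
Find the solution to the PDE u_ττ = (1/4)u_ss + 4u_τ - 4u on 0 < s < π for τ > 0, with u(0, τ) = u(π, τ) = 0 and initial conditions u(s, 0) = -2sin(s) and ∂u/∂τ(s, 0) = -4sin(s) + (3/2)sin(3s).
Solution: Substitute u = exp(2τ)w, i.e. w = exp(-2τ)u.
By the product rule, u_τ = exp(2τ)(w_τ + 2w), u_ττ = exp(2τ)(w_ττ + 4w_τ + 4w), u_ss = exp(2τ)w_ss.
Substituting into the PDE and dividing by exp(2τ): w_ττ + 4w_τ + 4w = (1/4)w_ss + 4(w_τ + 2w) - 4w.
The lower-order terms cancel, leaving the standard wave equation w_ττ = (1/4)w_ss.
Initial data for w: w(s,0) = u(s,0) = -2sin(s); w_τ(s,0) = u_τ(s,0) - 2u(s,0) = (3/2)sin(3s). The boundary conditions carry over: w(0,τ) = w(π,τ) = 0.
Solve for w:
  Using separation of variables w = X(s)T(τ):
  Eigenfunctions: sin(ns), n = 1, 2, 3, ...
  General solution: w(s, τ) = Σ [A_n cos(n τ/2) + B_n sin(n τ/2)] sin(ns)
  From w(s,0) = -2sin(s): A_1=-2. From w_τ(s,0) = (3/2)sin(3s), using w_τ(s,0) = Σ ω_n B_n sin(ns) with ω_n = n/2: B_3 = (3/2)/(3/2) = 1.
Hence w(s,τ) = -2sin(s)cos(τ/2) + sin(3s)sin(3τ/2).
Transform back: u(s,τ) = exp(2τ)w(s,τ).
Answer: u(s, τ) = -2exp(2τ)sin(s)cos(τ/2) + exp(2τ)sin(3s)sin(3τ/2)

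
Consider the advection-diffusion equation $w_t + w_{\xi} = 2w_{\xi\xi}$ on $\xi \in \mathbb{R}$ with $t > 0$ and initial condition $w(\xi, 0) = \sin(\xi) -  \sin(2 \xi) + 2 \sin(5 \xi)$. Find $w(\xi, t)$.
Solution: Change to a moving frame: let $\eta = \xi - t$, $\sigma = t$ and write $w(\xi,t) = u(\eta,\sigma)$.
By the chain rule $w_t = u_{\sigma} - u_{\eta}$, $w_{\xi} = u_{\eta}$, $w_{\xi\xi} = u_{\eta\eta}$.
Then $w_t + w_{\xi} = u_{\sigma}$: the advection term cancels and the PDE becomes the heat equation $u_{\sigma} = 2u_{\eta\eta}$ on $\eta \in \mathbb{R}$.
Initial data: $u(\eta,0) = w(\eta,0) = \sin(\eta) - \sin(2 \eta) + 2 \sin(5 \eta)$.
On $\eta \in \mathbb{R}$ each mode satisfies $(\sin(n\eta))'' = -n^2 \sin(n\eta)$, so $e^{-2n^2\sigma} \sin(n\eta)$ solves the heat equation; by superposition $u(\eta,\sigma) = \sum c_n e^{-2n^2\sigma} \sin(n\eta)$.
Reading off the coefficients: $c_1=1, c_2=-1, c_5=2$, so $u(\eta,\sigma) = e^{-2 \sigma} \sin(\eta) - e^{-8 \sigma} \sin(2 \eta) + 2 e^{-50 \sigma} \sin(5 \eta)$.
Substituting back $\eta = \xi - t$, $\sigma = t$: $w(\xi,t) = u(\xi - t, t)$.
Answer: $w(\xi, t) = e^{-2 t} \sin(\xi - t) -  e^{-8 t} \sin(2 \xi - 2 t) + 2 e^{-50 t} \sin(5 \xi - 5 t)$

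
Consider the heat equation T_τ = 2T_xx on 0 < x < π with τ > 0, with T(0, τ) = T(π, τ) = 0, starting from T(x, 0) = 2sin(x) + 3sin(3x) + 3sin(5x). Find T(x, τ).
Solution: Separating variables: T = Σ c_n exp(-2n²τ) sin(nx). From T(x,0) = 2sin(x) + 3sin(3x) + 3sin(5x): c_1=2, c_3=3, c_5=3.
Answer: T(x, τ) = 2exp(-2τ)sin(x) + 3exp(-18τ)sin(3x) + 3exp(-50τ)sin(5x)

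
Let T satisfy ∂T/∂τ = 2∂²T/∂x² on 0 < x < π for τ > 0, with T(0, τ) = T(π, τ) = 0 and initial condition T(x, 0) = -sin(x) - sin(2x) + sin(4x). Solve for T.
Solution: Using separation of variables T = X(x)G(τ):
Eigenfunctions: sin(nx), n = 1, 2, 3, ...
General solution: T(x, τ) = Σ c_n sin(nx) exp(-2n² τ)
Matching T(x,0) = -sin(x) - sin(2x) + sin(4x) term by term: c_1=-1, c_2=-1, c_4=1.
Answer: T(x, τ) = -exp(-2τ)sin(x) - exp(-8τ)sin(2x) + exp(-32τ)sin(4x)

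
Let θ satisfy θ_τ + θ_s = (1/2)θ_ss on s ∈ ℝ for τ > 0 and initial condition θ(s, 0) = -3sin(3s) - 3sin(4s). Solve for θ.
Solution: Change to a moving frame: let η = s - τ, σ = τ and write θ(s,τ) = u(η,σ).
By the chain rule θ_τ = u_σ - u_η, θ_s = u_η, θ_ss = u_ηη.
Then θ_τ + θ_s = u_σ: the advection term cancels and the PDE becomes the heat equation u_σ = (1/2)u_ηη on η ∈ ℝ.
Initial data: u(η,0) = θ(η,0) = -3sin(3η) - 3sin(4η).
On η ∈ ℝ each mode satisfies (sin(nη))″ = -n² sin(nη), so exp(-n²σ/2) sin(nη) solves the heat equation; by superposition u(η,σ) = Σ c_n exp(-n²σ/2) sin(nη).
Reading off the coefficients: c_3=-3, c_4=-3, so u(η,σ) = -3exp(-8σ)sin(4η) - 3exp(-9σ/2)sin(3η).
Substituting back η = s - τ, σ = τ: θ(s,τ) = u(s - τ, τ).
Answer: θ(s, τ) = -3exp(-8τ)sin(4s - 4τ) - 3exp(-9τ/2)sin(3s - 3τ)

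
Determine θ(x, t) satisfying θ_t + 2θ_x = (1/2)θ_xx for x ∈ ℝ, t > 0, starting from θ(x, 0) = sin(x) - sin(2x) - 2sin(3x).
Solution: Change to a moving frame: let η = x - 2t, σ = t and write θ(x,t) = u(η,σ).
By the chain rule θ_t = u_σ - 2u_η, θ_x = u_η, θ_xx = u_ηη.
Then θ_t + 2θ_x = u_σ: the advection term cancels and the PDE becomes the heat equation u_σ = (1/2)u_ηη on η ∈ ℝ.
Initial data: u(η,0) = θ(η,0) = sin(η) - sin(2η) - 2sin(3η).
On η ∈ ℝ each mode satisfies (sin(nη))″ = -n² sin(nη), so exp(-n²σ/2) sin(nη) solves the heat equation; by superposition u(η,σ) = Σ c_n exp(-n²σ/2) sin(nη).
Reading off the coefficients: c_1=1, c_2=-1, c_3=-2, so u(η,σ) = -exp(-2σ)sin(2η) + exp(-σ/2)sin(η) - 2exp(-9σ/2)sin(3η).
Substituting back η = x - 2t, σ = t: θ(x,t) = u(x - 2t, t).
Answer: θ(x, t) = exp(-2t)sin(4t - 2x) - exp(-t/2)sin(2t - x) + 2exp(-9t/2)sin(6t - 3x)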